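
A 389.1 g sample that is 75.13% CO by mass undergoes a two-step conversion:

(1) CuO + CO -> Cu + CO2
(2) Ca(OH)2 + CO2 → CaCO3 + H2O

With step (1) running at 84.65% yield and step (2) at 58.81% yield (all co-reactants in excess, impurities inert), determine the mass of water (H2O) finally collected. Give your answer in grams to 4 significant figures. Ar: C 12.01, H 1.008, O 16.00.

93.60 g

Pure CO = 389.1 × 0.7513 = 292.33 g.
M(CO) = 12.01 + 16.00 = 28.01 g/mol.
M(H2O) = 2(1.008) + 16.00 = 18.016 g/mol.
n(CO) = 292.33 / 28.01 = 10.437 mol.
Step 1 (CO:CO2 = 1:1): theoretical n(CO2) = 10.437 mol; at 84.65% yield, n(CO2) = 8.8346 mol.
Step 2 (CO2:H2O = 1:1): theoretical n(H2O) = 8.8346 mol, so theoretical mass = 8.8346 × 18.016 = 159.16 g.
At 58.81% yield, actual mass of H2O = 159.16 × 0.5881 = 93.605 g.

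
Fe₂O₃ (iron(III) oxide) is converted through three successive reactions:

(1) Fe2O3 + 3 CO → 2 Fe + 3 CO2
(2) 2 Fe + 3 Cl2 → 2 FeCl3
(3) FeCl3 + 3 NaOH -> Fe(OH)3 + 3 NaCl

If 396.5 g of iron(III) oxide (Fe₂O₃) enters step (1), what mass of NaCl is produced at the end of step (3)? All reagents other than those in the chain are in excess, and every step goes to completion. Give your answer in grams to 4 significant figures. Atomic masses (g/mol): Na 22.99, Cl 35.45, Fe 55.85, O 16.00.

870.6 g

M(Fe2O3) = 2(55.85) + 3(16.00) = 159.70 g/mol.
M(NaCl) = 22.99 + 35.45 = 58.44 g/mol.
n(Fe2O3) = 396.5 / 159.70 = 2.4828 mol.
Reaction (1): Fe2O3→Fe ratio 1:2 ⇒ n(Fe) = 4.9656 mol.
Reaction (2): Fe→FeCl3 ratio 2:2 ⇒ n(FeCl3) = 4.9656 mol.
Reaction (3): FeCl3→NaCl ratio 1:3 ⇒ n(NaCl) = 14.897 mol.
Mass of NaCl = 14.897 × 58.44 = 870.56 g.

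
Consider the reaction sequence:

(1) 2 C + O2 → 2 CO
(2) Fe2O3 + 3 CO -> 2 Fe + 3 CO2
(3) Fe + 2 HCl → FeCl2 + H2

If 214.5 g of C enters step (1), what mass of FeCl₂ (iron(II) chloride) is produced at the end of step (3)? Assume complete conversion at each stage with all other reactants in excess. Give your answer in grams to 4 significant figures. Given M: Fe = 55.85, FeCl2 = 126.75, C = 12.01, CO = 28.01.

1509 g

n(C) = 214.5 / 12.01 = 17.860 mol.
Reaction (1): C→CO ratio 2:2 ⇒ n(CO) = 17.860 mol.
Reaction (2): CO→Fe ratio 3:2 ⇒ n(Fe) = 11.907 mol.
Reaction (3): Fe→FeCl2 ratio 1:1 ⇒ n(FeCl2) = 11.907 mol.
Mass of FeCl2 = 11.907 × 126.75 = 1509.2 g.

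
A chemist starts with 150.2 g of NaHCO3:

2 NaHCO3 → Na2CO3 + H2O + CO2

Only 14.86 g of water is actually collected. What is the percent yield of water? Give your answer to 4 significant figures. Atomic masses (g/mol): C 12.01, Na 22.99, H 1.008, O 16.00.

M(NaHCO3) = 22.99 + 1.008 + 12.01 + 3(16.00) = 84.008 g/mol.
M(H2O) = 2(1.008) + 16.00 = 18.016 g/mol.
n(NaHCO3) = 150.20 g / 84.008 g/mol = 1.7879 mol.
From the equation the NaHCO3:H2O mole ratio is 2:1, so n(H2O) = 1.7879 × 1/2 = 0.89396 mol.
Mass of H2O = 0.89396 mol × 18.016 g/mol = 16.106 g.
This is the theoretical yield. Percent yield = 14.86 g / 16.106 g × 100% = 92.266%.

92.27 %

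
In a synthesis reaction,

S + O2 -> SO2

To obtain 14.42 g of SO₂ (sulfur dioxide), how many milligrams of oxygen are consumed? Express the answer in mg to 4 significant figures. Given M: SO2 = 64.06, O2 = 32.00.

7203 mg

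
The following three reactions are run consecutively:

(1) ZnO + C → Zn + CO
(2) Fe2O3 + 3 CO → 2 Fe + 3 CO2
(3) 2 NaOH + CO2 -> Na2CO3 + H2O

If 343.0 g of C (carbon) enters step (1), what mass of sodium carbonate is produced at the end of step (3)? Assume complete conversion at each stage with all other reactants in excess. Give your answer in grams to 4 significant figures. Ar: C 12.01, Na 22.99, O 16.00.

M(C) = 12.01 g/mol.
M(Na2CO3) = 2(22.99) + 12.01 + 3(16.00) = 105.99 g/mol.
n(C) = 343.0 / 12.01 = 28.560 mol.
Reaction (1): C→CO ratio 1:1 ⇒ n(CO) = 28.560 mol.
Reaction (2): CO→CO2 ratio 3:3 ⇒ n(CO2) = 28.560 mol.
Reaction (3): CO2→Na2CO3 ratio 1:1 ⇒ n(Na2CO3) = 28.560 mol.
Mass of Na2CO3 = 28.560 × 105.99 = 3027.0 g.

3027 g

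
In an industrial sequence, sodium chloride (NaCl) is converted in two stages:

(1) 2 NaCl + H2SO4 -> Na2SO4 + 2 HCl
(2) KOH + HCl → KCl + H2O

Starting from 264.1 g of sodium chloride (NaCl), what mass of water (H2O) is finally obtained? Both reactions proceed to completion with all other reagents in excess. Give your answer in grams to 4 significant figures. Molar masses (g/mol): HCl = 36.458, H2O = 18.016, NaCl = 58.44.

81.42 g

n(NaCl) = 264.10 / 58.44 = 4.5192 mol.
Step 1 gives a 2:2 ratio of NaCl to HCl, so n(HCl) = 4.5192 mol.
In step 2 the HCl:H2O ratio is 1:1, so n(H2O) = 4.5192 mol.
Mass of H2O = 4.5192 × 18.016 = 81.417 g.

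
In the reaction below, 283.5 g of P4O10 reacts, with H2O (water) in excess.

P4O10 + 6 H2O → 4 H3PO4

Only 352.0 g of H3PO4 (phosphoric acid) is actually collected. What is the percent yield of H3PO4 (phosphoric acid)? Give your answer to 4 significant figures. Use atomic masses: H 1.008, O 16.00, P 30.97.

M(P4O10) = 4(30.97) + 10(16.00) = 283.88 g/mol.
M(H3PO4) = 3(1.008) + 30.97 + 4(16.00) = 97.994 g/mol.
n(P4O10) = 283.50 g / 283.88 g/mol = 0.99866 mol.
From the equation the P4O10:H3PO4 mole ratio is 1:4, so n(H3PO4) = 0.99866 × 4/1 = 3.9946 mol.
Mass of H3PO4 = 3.9946 mol × 97.994 g/mol = 391.45 g.
This is the theoretical yield. Percent yield = 352.0 g / 391.45 g × 100% = 89.922%.

89.92 %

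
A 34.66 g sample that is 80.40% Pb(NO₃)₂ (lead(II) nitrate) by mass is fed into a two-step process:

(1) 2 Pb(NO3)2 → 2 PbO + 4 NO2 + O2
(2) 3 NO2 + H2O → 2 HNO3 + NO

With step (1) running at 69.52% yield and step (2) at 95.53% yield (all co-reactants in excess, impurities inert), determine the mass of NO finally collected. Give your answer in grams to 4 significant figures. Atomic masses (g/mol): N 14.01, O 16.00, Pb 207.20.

Pure Pb(NO3)2 = 34.66 × 0.8040 = 27.867 g.
M(Pb(NO3)2) = 207.20 + 2(14.01) + 6(16.00) = 331.22 g/mol.
M(NO) = 14.01 + 16.00 = 30.01 g/mol.
n(Pb(NO3)2) = 27.867 / 331.22 = 0.084133 mol.
Step 1 (Pb(NO3)2:NO2 = 2:4): theoretical n(NO2) = 0.16827 mol; at 69.52% yield, n(NO2) = 0.11698 mol.
Step 2 (NO2:NO = 3:1): theoretical n(NO) = 0.038993 mol, so theoretical mass = 0.038993 × 30.01 = 1.1702 g.
At 95.53% yield, actual mass of NO = 1.1702 × 0.9553 = 1.1179 g.

1.118 g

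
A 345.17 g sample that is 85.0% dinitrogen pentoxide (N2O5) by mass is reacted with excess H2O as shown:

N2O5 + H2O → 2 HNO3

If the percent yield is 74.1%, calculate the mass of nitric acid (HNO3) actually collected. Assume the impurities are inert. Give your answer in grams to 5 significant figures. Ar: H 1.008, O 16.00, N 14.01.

253.67 g

Pure N2O5 available = 345.17 g × 0.850 = 293.394 g.
M(N2O5) = 2(14.01) + 5(16.00) = 108.02 g/mol.
M(HNO3) = 1.008 + 14.01 + 3(16.00) = 63.018 g/mol.
n(N2O5) = 293.394 g / 108.02 g/mol = 2.71611 mol.
From the equation the N2O5:HNO3 mole ratio is 1:2, so n(HNO3) = 2.71611 × 2/1 = 5.43223 mol.
Mass of HNO3 = 5.43223 mol × 63.018 g/mol = 342.328 g.
Actual mass collected = 342.328 g × 0.741 = 253.665 g.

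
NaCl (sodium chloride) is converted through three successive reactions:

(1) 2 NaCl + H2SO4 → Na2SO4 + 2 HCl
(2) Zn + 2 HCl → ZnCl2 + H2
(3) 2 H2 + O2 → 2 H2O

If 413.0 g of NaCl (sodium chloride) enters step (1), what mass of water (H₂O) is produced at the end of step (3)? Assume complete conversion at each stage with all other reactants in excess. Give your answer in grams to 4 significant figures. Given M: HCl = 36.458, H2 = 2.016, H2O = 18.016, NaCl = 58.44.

63.66 g

n(NaCl) = 413.0 / 58.44 = 7.0671 mol.
Reaction (1): NaCl→HCl ratio 2:2 ⇒ n(HCl) = 7.0671 mol.
Reaction (2): HCl→H2 ratio 2:1 ⇒ n(H2) = 3.5335 mol.
Reaction (3): H2→H2O ratio 2:2 ⇒ n(H2O) = 3.5335 mol.
Mass of H2O = 3.5335 × 18.016 = 63.660 g.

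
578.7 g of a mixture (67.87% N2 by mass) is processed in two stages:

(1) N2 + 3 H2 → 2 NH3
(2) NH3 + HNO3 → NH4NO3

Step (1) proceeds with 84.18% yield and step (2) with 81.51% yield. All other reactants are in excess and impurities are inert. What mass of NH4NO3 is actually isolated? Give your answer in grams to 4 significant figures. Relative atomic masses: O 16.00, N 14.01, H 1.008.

Pure N2 = 578.7 × 0.6787 = 392.76 g.
M(N2) = 2(14.01) = 28.02 g/mol.
M(NH4NO3) = 2(14.01) + 4(1.008) + 3(16.00) = 80.052 g/mol.
n(N2) = 392.76 / 28.02 = 14.017 mol.
Step 1 (N2:NH3 = 1:2): theoretical n(NH3) = 28.035 mol; at 84.18% yield, n(NH3) = 23.599 mol.
Step 2 (NH3:NH4NO3 = 1:1): theoretical n(NH4NO3) = 23.599 mol, so theoretical mass = 23.599 × 80.052 = 1889.2 g.
At 81.51% yield, actual mass of NH4NO3 = 1889.2 × 0.8151 = 1539.9 g.

1540 g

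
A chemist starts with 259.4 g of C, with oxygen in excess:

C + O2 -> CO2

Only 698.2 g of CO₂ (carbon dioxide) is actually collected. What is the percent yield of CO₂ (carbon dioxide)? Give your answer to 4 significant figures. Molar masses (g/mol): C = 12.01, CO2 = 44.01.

n(C) = 259.40 g / 12.01 g/mol = 21.599 mol.
From the equation the C:CO2 mole ratio is 1:1, so n(CO2) = 21.599 × 1/1 = 21.599 mol.
Mass of CO2 = 21.599 mol × 44.01 g/mol = 950.56 g.
This is the theoretical yield. Percent yield = 698.2 g / 950.56 g × 100% = 73.452%.

73.45 %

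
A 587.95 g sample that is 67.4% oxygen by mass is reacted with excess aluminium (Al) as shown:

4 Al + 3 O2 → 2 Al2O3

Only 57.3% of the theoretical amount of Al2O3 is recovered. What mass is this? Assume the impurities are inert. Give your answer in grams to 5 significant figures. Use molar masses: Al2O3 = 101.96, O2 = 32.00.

482.33 g

Pure O2 available = 587.95 g × 0.674 = 396.278 g.
n(O2) = 396.278 g / 32.00 g/mol = 12.3837 mol.
From the equation the O2:Al2O3 mole ratio is 3:2, so n(Al2O3) = 12.3837 × 2/3 = 8.25580 mol.
Mass of Al2O3 = 8.25580 mol × 101.96 g/mol = 841.761 g.
Actual mass collected = 841.761 g × 0.573 = 482.329 g.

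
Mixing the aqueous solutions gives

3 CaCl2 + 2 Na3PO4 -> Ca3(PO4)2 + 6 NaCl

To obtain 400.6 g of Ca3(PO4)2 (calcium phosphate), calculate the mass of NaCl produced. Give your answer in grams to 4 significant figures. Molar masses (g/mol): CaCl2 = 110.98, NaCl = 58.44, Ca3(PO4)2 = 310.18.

n(Ca3(PO4)2) = 400.60 g / 310.18 g/mol = 1.2915 mol.
From the equation the Ca3(PO4)2:NaCl mole ratio is 1:6, so n(NaCl) = 1.2915 × 6/1 = 7.7490 mol.
Mass of NaCl = 7.7490 mol × 58.44 g/mol = 452.85 g.

452.9 g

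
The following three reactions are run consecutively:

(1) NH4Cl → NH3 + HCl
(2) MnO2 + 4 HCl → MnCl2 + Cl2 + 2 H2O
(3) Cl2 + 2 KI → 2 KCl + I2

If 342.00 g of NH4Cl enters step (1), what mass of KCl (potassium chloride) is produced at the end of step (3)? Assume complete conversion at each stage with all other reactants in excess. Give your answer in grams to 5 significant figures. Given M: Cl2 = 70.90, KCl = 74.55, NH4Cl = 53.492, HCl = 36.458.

n(NH4Cl) = 342.00 / 53.492 = 6.39348 mol.
Reaction (1): NH4Cl→HCl ratio 1:1 ⇒ n(HCl) = 6.39348 mol.
Reaction (2): HCl→Cl2 ratio 4:1 ⇒ n(Cl2) = 1.59837 mol.
Reaction (3): Cl2→KCl ratio 1:2 ⇒ n(KCl) = 3.19674 mol.
Mass of KCl = 3.19674 × 74.55 = 238.317 g.

238.32 g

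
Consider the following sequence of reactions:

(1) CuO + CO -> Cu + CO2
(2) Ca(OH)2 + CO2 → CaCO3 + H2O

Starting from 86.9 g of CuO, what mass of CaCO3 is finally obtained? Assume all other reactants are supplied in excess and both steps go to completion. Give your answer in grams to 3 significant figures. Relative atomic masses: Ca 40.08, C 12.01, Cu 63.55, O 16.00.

109 g

M(CuO) = 63.55 + 16.00 = 79.55 g/mol.
M(CaCO3) = 40.08 + 12.01 + 3(16.00) = 100.09 g/mol.
n(CuO) = 86.90 / 79.55 = 1.092 mol.
Step 1 gives a 1:1 ratio of CuO to CO2, so n(CO2) = 1.092 mol.
In step 2 the CO2:CaCO3 ratio is 1:1, so n(CaCO3) = 1.092 mol.
Mass of CaCO3 = 1.092 × 100.09 = 109.3 g.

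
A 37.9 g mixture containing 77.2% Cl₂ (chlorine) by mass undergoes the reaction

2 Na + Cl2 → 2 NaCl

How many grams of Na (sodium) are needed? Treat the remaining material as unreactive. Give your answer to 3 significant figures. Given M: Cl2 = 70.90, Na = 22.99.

19.0 g

Mass of pure Cl2 = 37.9 g × 0.772 = 29.26 g.
n(Cl2) = 29.26 g / 70.90 g/mol = 0.4127 mol.
From the equation the Cl2:Na mole ratio is 1:2, so n(Na) = 0.4127 × 2/1 = 0.8254 mol.
Mass of Na = 0.8254 mol × 22.99 g/mol = 18.97 g.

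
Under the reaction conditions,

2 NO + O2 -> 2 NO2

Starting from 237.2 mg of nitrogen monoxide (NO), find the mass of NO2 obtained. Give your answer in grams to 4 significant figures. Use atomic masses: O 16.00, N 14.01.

0.3637 g

M(NO) = 14.01 + 16.00 = 30.01 g/mol.
M(NO2) = 14.01 + 2(16.00) = 46.01 g/mol.
Convert: 237.2 mg = 0.23720 g.
n(NO) = 0.23720 g / 30.01 g/mol = 0.0079040 mol.
From the equation the NO:NO2 mole ratio is 2:2, so n(NO2) = 0.0079040 × 2/2 = 0.0079040 mol.
Mass of NO2 = 0.0079040 mol × 46.01 g/mol = 0.36366 g.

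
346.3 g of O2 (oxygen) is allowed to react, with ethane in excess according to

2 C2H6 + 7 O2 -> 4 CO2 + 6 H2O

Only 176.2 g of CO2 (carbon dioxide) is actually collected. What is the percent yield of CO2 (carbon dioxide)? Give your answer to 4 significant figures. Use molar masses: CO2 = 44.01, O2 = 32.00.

n(O2) = 346.30 g / 32.00 g/mol = 10.822 mol.
From the equation the O2:CO2 mole ratio is 7:4, so n(CO2) = 10.822 × 4/7 = 6.1839 mol.
Mass of CO2 = 6.1839 mol × 44.01 g/mol = 272.15 g.
This is the theoretical yield. Percent yield = 176.2 g / 272.15 g × 100% = 64.743%.

64.74 %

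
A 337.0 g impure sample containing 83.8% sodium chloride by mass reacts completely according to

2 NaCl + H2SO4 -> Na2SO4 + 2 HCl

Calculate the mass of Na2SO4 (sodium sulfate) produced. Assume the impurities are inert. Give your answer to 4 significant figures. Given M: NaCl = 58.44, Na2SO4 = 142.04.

Mass of pure NaCl = 337.0 g × 0.838 = 282.41 g.
n(NaCl) = 282.41 g / 58.44 g/mol = 4.8324 mol.
From the equation the NaCl:Na2SO4 mole ratio is 2:1, so n(Na2SO4) = 4.8324 × 1/2 = 2.4162 mol.
Mass of Na2SO4 = 2.4162 mol × 142.04 g/mol = 343.20 g.

343.2 g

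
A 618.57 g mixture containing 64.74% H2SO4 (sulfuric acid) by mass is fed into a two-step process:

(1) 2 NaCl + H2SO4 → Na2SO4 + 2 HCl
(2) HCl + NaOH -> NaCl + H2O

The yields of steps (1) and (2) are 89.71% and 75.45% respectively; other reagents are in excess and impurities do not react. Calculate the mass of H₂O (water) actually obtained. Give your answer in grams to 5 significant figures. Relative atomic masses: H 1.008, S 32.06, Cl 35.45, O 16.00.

99.583 g

Pure H2SO4 = 618.57 × 0.6474 = 400.462 g.
M(H2SO4) = 2(1.008) + 32.06 + 4(16.00) = 98.076 g/mol.
M(H2O) = 2(1.008) + 16.00 = 18.016 g/mol.
n(H2SO4) = 400.462 / 98.076 = 4.08318 mol.
Step 1 (H2SO4:HCl = 1:2): theoretical n(HCl) = 8.16637 mol; at 89.71% yield, n(HCl) = 7.32605 mol.
Step 2 (HCl:H2O = 1:1): theoretical n(H2O) = 7.32605 mol, so theoretical mass = 7.32605 × 18.016 = 131.986 g.
At 75.45% yield, actual mass of H2O = 131.986 × 0.7545 = 99.5835 g.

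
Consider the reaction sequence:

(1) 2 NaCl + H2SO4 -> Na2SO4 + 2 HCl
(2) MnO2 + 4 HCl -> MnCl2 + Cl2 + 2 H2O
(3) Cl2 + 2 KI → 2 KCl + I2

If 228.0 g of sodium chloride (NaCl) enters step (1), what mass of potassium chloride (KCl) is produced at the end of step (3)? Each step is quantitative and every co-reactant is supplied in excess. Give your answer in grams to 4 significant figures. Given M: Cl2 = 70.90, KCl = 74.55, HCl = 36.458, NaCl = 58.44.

145.4 g

n(NaCl) = 228.0 / 58.44 = 3.9014 mol.
Reaction (1): NaCl→HCl ratio 2:2 ⇒ n(HCl) = 3.9014 mol.
Reaction (2): HCl→Cl2 ratio 4:1 ⇒ n(Cl2) = 0.97536 mol.
Reaction (3): Cl2→KCl ratio 1:2 ⇒ n(KCl) = 1.9507 mol.
Mass of KCl = 1.9507 × 74.55 = 145.43 g.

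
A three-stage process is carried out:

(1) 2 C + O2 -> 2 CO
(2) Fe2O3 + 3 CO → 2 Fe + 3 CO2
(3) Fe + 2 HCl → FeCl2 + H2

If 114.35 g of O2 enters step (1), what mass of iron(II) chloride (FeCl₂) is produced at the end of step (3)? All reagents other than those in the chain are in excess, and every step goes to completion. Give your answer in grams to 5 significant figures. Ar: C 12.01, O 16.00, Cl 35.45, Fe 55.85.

603.91 g

M(O2) = 2(16.00) = 32.00 g/mol.
M(FeCl2) = 55.85 + 2(35.45) = 126.75 g/mol.
n(O2) = 114.35 / 32.00 = 3.57344 mol.
Reaction (1): O2→CO ratio 1:2 ⇒ n(CO) = 7.14687 mol.
Reaction (2): CO→Fe ratio 3:2 ⇒ n(Fe) = 4.76458 mol.
Reaction (3): Fe→FeCl2 ratio 1:1 ⇒ n(FeCl2) = 4.76458 mol.
Mass of FeCl2 = 4.76458 × 126.75 = 603.911 g.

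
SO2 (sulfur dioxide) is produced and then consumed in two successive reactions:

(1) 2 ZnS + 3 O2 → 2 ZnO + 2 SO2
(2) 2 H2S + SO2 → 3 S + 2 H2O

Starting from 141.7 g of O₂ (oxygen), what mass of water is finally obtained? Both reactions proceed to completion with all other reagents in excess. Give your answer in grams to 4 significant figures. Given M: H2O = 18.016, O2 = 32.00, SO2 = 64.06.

n(O2) = 141.70 / 32.00 = 4.4281 mol.
Step 1 gives a 3:2 ratio of O2 to SO2, so n(SO2) = 2.9521 mol.
In step 2 the SO2:H2O ratio is 1:2, so n(H2O) = 5.9042 mol.
Mass of H2O = 5.9042 × 18.016 = 106.37 g.

106.4 g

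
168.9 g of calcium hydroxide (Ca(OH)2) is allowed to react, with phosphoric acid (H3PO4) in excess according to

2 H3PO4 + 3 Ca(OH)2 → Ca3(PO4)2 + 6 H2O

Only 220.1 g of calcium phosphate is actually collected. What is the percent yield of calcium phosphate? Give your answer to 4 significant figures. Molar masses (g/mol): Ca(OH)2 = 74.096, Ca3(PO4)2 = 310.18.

93.39 %

n(Ca(OH)2) = 168.90 g / 74.096 g/mol = 2.2795 mol.
From the equation the Ca(OH)2:Ca3(PO4)2 mole ratio is 3:1, so n(Ca3(PO4)2) = 2.2795 × 1/3 = 0.75983 mol.
Mass of Ca3(PO4)2 = 0.75983 mol × 310.18 g/mol = 235.68 g.
This is the theoretical yield. Percent yield = 220.1 g / 235.68 g × 100% = 93.388%.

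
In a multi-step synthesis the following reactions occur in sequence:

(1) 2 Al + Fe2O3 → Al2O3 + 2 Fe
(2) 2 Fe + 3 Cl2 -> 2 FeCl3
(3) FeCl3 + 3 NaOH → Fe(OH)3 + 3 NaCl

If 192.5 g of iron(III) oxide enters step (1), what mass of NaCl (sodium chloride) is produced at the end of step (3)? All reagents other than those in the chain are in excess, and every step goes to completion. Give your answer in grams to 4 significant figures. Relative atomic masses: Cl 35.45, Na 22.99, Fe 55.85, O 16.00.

422.7 g

M(Fe2O3) = 2(55.85) + 3(16.00) = 159.70 g/mol.
M(NaCl) = 22.99 + 35.45 = 58.44 g/mol.
n(Fe2O3) = 192.5 / 159.70 = 1.2054 mol.
Reaction (1): Fe2O3→Fe ratio 1:2 ⇒ n(Fe) = 2.4108 mol.
Reaction (2): Fe→FeCl3 ratio 2:2 ⇒ n(FeCl3) = 2.4108 mol.
Reaction (3): FeCl3→NaCl ratio 1:3 ⇒ n(NaCl) = 7.2323 mol.
Mass of NaCl = 7.2323 × 58.44 = 422.66 g.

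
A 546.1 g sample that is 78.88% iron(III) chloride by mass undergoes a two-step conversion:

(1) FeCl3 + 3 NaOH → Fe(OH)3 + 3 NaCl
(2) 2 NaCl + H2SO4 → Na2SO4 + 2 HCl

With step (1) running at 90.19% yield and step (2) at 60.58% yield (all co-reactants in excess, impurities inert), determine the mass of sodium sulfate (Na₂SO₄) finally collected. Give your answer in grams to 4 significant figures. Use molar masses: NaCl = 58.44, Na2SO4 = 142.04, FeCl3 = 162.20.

Pure FeCl3 = 546.1 × 0.7888 = 430.76 g.
n(FeCl3) = 430.76 / 162.20 = 2.6558 mol.
Step 1 (FeCl3:NaCl = 1:3): theoretical n(NaCl) = 7.9673 mol; at 90.19% yield, n(NaCl) = 7.1857 mol.
Step 2 (NaCl:Na2SO4 = 2:1): theoretical n(Na2SO4) = 3.5928 mol, so theoretical mass = 3.5928 × 142.04 = 510.33 g.
At 60.58% yield, actual mass of Na2SO4 = 510.33 × 0.6058 = 309.16 g.

309.2 g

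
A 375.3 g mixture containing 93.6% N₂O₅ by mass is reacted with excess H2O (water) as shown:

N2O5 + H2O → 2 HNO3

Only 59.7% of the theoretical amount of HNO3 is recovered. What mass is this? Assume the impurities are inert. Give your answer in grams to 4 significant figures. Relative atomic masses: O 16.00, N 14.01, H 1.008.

244.7 g

Pure N2O5 available = 375.3 g × 0.936 = 351.28 g.
M(N2O5) = 2(14.01) + 5(16.00) = 108.02 g/mol.
M(HNO3) = 1.008 + 14.01 + 3(16.00) = 63.018 g/mol.
n(N2O5) = 351.28 g / 108.02 g/mol = 3.2520 mol.
From the equation the N2O5:HNO3 mole ratio is 1:2, so n(HNO3) = 3.2520 × 2/1 = 6.5040 mol.
Mass of HNO3 = 6.5040 mol × 63.018 g/mol = 409.87 g.
Actual mass collected = 409.87 g × 0.597 = 244.69 g.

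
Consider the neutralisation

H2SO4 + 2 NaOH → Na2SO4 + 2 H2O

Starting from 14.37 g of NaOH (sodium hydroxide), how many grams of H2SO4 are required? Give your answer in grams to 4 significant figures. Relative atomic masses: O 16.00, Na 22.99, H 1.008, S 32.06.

M(NaOH) = 22.99 + 16.00 + 1.008 = 39.998 g/mol.
M(H2SO4) = 2(1.008) + 32.06 + 4(16.00) = 98.076 g/mol.
n(NaOH) = 14.370 g / 39.998 g/mol = 0.35927 mol.
From the equation the NaOH:H2SO4 mole ratio is 2:1, so n(H2SO4) = 0.35927 × 1/2 = 0.17963 mol.
Mass of H2SO4 = 0.17963 mol × 98.076 g/mol = 17.618 g.

17.62 g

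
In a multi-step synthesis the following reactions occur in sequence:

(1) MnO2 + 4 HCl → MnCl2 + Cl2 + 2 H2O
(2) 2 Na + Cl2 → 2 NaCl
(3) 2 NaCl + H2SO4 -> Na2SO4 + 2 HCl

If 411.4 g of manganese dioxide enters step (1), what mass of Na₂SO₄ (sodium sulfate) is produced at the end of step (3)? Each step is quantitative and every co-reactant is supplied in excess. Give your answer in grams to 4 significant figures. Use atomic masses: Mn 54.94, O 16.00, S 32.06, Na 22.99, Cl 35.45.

672.1 g

M(MnO2) = 54.94 + 2(16.00) = 86.94 g/mol.
M(Na2SO4) = 2(22.99) + 32.06 + 4(16.00) = 142.04 g/mol.
n(MnO2) = 411.4 / 86.94 = 4.7320 mol.
Reaction (1): MnO2→Cl2 ratio 1:1 ⇒ n(Cl2) = 4.7320 mol.
Reaction (2): Cl2→NaCl ratio 1:2 ⇒ n(NaCl) = 9.4640 mol.
Reaction (3): NaCl→Na2SO4 ratio 2:1 ⇒ n(Na2SO4) = 4.7320 mol.
Mass of Na2SO4 = 4.7320 × 142.04 = 672.13 g.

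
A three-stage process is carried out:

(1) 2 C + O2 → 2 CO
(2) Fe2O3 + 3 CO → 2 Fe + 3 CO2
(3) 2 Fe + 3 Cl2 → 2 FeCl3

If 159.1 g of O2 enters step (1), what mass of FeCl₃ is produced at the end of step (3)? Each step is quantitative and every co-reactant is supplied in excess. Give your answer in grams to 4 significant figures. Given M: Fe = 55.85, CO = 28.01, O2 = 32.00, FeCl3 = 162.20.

1075 g

n(O2) = 159.1 / 32.00 = 4.9719 mol.
Reaction (1): O2→CO ratio 1:2 ⇒ n(CO) = 9.9437 mol.
Reaction (2): CO→Fe ratio 3:2 ⇒ n(Fe) = 6.6292 mol.
Reaction (3): Fe→FeCl3 ratio 2:2 ⇒ n(FeCl3) = 6.6292 mol.
Mass of FeCl3 = 6.6292 × 162.20 = 1075.3 g.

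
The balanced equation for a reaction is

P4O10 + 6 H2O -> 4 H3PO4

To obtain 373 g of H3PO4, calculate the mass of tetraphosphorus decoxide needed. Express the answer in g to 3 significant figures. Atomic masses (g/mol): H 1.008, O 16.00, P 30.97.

M(H3PO4) = 3(1.008) + 30.97 + 4(16.00) = 97.994 g/mol.
M(P4O10) = 4(30.97) + 10(16.00) = 283.88 g/mol.
n(H3PO4) = 373.0 g / 97.994 g/mol = 3.806 mol.
From the equation the H3PO4:P4O10 mole ratio is 4:1, so n(P4O10) = 3.806 × 1/4 = 0.9516 mol.
Mass of P4O10 = 0.9516 mol × 283.88 g/mol = 270.1 g.

270 g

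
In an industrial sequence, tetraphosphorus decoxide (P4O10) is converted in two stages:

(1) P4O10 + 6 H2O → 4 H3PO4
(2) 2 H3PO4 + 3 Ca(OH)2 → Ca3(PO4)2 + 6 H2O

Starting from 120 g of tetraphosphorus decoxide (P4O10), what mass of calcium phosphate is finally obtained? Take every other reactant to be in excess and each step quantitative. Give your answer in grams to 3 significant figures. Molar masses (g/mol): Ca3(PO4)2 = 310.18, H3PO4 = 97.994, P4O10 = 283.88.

n(P4O10) = 120.0 / 283.88 = 0.4227 mol.
Step 1 gives a 1:4 ratio of P4O10 to H3PO4, so n(H3PO4) = 1.691 mol.
In step 2 the H3PO4:Ca3(PO4)2 ratio is 2:1, so n(Ca3(PO4)2) = 0.8454 mol.
Mass of Ca3(PO4)2 = 0.8454 × 310.18 = 262.2 g.

262 g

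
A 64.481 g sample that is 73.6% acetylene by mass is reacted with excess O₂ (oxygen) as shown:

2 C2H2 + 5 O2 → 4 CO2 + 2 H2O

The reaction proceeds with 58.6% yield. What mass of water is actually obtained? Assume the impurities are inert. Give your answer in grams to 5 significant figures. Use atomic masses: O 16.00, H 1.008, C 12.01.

19.244 g

Pure C2H2 available = 64.481 g × 0.736 = 47.4580 g.
M(C2H2) = 2(12.01) + 2(1.008) = 26.036 g/mol.
M(H2O) = 2(1.008) + 16.00 = 18.016 g/mol.
n(C2H2) = 47.4580 g / 26.036 g/mol = 1.82278 mol.
From the equation the C2H2:H2O mole ratio is 2:2, so n(H2O) = 1.82278 × 2/2 = 1.82278 mol.
Mass of H2O = 1.82278 mol × 18.016 g/mol = 32.8393 g.
Actual mass collected = 32.8393 g × 0.586 = 19.2438 g.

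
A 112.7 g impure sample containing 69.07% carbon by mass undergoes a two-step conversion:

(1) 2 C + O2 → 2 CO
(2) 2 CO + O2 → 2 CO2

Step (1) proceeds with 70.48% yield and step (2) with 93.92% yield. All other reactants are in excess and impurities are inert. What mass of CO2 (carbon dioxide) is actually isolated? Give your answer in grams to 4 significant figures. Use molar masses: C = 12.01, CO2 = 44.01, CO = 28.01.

188.8 g

Pure C = 112.7 × 0.6907 = 77.842 g.
n(C) = 77.842 / 12.01 = 6.4814 mol.
Step 1 (C:CO = 2:2): theoretical n(CO) = 6.4814 mol; at 70.48% yield, n(CO) = 4.5681 mol.
Step 2 (CO:CO2 = 2:2): theoretical n(CO2) = 4.5681 mol, so theoretical mass = 4.5681 × 44.01 = 201.04 g.
At 93.92% yield, actual mass of CO2 = 201.04 × 0.9392 = 188.82 g.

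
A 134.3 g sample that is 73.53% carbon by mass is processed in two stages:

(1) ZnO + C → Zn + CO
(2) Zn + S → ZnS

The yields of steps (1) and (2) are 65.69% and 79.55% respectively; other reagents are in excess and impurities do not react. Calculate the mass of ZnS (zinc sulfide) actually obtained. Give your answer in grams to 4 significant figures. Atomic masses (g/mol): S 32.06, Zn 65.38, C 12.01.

Pure C = 134.3 × 0.7353 = 98.751 g.
M(C) = 12.01 g/mol.
M(ZnS) = 65.38 + 32.06 = 97.44 g/mol.
n(C) = 98.751 / 12.01 = 8.2224 mol.
Step 1 (C:Zn = 1:1): theoretical n(Zn) = 8.2224 mol; at 65.69% yield, n(Zn) = 5.4013 mol.
Step 2 (Zn:ZnS = 1:1): theoretical n(ZnS) = 5.4013 mol, so theoretical mass = 5.4013 × 97.44 = 526.30 g.
At 79.55% yield, actual mass of ZnS = 526.30 × 0.7955 = 418.67 g.

418.7 g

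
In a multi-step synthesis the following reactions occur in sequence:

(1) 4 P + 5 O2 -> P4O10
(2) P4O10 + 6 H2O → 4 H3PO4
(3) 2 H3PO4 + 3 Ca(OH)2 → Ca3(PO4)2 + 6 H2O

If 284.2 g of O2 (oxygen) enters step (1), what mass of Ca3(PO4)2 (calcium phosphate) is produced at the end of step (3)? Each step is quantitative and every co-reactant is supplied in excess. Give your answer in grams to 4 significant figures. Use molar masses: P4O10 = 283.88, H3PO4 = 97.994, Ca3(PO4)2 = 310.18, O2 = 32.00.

n(O2) = 284.2 / 32.00 = 8.8812 mol.
Reaction (1): O2→P4O10 ratio 5:1 ⇒ n(P4O10) = 1.7762 mol.
Reaction (2): P4O10→H3PO4 ratio 1:4 ⇒ n(H3PO4) = 7.1050 mol.
Reaction (3): H3PO4→Ca3(PO4)2 ratio 2:1 ⇒ n(Ca3(PO4)2) = 3.5525 mol.
Mass of Ca3(PO4)2 = 3.5525 × 310.18 = 1101.9 g.

1102 g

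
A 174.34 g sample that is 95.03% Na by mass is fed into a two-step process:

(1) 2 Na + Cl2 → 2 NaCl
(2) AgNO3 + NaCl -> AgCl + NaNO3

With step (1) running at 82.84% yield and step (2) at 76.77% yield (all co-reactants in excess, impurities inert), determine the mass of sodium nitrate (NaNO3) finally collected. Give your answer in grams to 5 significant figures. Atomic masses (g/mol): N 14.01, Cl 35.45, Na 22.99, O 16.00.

389.56 g

Pure Na = 174.34 × 0.9503 = 165.675 g.
M(Na) = 22.99 g/mol.
M(NaNO3) = 22.99 + 14.01 + 3(16.00) = 85.00 g/mol.
n(Na) = 165.675 / 22.99 = 7.20641 mol.
Step 1 (Na:NaCl = 2:2): theoretical n(NaCl) = 7.20641 mol; at 82.84% yield, n(NaCl) = 5.96979 mol.
Step 2 (NaCl:NaNO3 = 1:1): theoretical n(NaNO3) = 5.96979 mol, so theoretical mass = 5.96979 × 85.00 = 507.432 g.
At 76.77% yield, actual mass of NaNO3 = 507.432 × 0.7677 = 389.556 g.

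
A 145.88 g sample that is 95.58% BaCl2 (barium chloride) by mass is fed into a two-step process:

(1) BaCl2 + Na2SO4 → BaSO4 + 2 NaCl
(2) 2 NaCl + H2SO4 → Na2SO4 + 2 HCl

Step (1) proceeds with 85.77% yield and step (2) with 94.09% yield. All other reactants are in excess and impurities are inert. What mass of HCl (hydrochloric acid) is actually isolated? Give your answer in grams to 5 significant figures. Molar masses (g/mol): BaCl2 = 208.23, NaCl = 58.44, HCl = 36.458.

39.402 g

Pure BaCl2 = 145.88 × 0.9558 = 139.432 g.
n(BaCl2) = 139.432 / 208.23 = 0.669606 mol.
Step 1 (BaCl2:NaCl = 1:2): theoretical n(NaCl) = 1.33921 mol; at 85.77% yield, n(NaCl) = 1.14864 mol.
Step 2 (NaCl:HCl = 2:2): theoretical n(HCl) = 1.14864 mol, so theoretical mass = 1.14864 × 36.458 = 41.8772 g.
At 94.09% yield, actual mass of HCl = 41.8772 × 0.9409 = 39.4023 g.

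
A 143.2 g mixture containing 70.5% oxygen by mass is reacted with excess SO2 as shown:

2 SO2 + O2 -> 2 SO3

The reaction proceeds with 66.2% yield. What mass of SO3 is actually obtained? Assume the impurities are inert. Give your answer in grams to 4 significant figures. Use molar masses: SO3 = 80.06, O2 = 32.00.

Pure O2 available = 143.2 g × 0.705 = 100.96 g.
n(O2) = 100.96 g / 32.00 g/mol = 3.1549 mol.
From the equation the O2:SO3 mole ratio is 1:2, so n(SO3) = 3.1549 × 2/1 = 6.3097 mol.
Mass of SO3 = 6.3097 mol × 80.06 g/mol = 505.16 g.
Actual mass collected = 505.16 g × 0.662 = 334.41 g.

334.4 g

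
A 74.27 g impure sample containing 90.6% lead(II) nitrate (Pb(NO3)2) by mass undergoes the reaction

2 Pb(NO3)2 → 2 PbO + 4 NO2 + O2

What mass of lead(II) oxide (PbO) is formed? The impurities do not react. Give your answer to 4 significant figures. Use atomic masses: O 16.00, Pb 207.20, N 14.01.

Mass of pure Pb(NO3)2 = 74.27 g × 0.906 = 67.289 g.
M(Pb(NO3)2) = 207.20 + 2(14.01) + 6(16.00) = 331.22 g/mol.
M(PbO) = 207.20 + 16.00 = 223.20 g/mol.
n(Pb(NO3)2) = 67.289 g / 331.22 g/mol = 0.20315 mol.
From the equation the Pb(NO3)2:PbO mole ratio is 2:2, so n(PbO) = 0.20315 × 2/2 = 0.20315 mol.
Mass of PbO = 0.20315 mol × 223.20 g/mol = 45.344 g.

45.34 g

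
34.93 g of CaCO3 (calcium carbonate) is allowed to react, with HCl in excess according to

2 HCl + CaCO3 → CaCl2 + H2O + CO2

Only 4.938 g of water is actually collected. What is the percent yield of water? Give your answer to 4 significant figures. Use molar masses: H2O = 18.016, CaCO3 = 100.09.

78.54 %

n(CaCO3) = 34.930 g / 100.09 g/mol = 0.34899 mol.
From the equation the CaCO3:H2O mole ratio is 1:1, so n(H2O) = 0.34899 × 1/1 = 0.34899 mol.
Mass of H2O = 0.34899 mol × 18.016 g/mol = 6.2873 g.
This is the theoretical yield. Percent yield = 4.938 g / 6.2873 g × 100% = 78.539%.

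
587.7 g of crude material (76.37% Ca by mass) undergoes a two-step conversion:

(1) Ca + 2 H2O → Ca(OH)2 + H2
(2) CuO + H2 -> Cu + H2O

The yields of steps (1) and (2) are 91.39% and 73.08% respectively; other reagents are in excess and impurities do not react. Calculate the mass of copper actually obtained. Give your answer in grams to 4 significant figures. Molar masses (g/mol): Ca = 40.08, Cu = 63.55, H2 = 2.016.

475.3 g

Pure Ca = 587.7 × 0.7637 = 448.83 g.
n(Ca) = 448.83 / 40.08 = 11.198 mol.
Step 1 (Ca:H2 = 1:1): theoretical n(H2) = 11.198 mol; at 91.39% yield, n(H2) = 10.234 mol.
Step 2 (H2:Cu = 1:1): theoretical n(Cu) = 10.234 mol, so theoretical mass = 10.234 × 63.55 = 650.38 g.
At 73.08% yield, actual mass of Cu = 650.38 × 0.7308 = 475.30 g.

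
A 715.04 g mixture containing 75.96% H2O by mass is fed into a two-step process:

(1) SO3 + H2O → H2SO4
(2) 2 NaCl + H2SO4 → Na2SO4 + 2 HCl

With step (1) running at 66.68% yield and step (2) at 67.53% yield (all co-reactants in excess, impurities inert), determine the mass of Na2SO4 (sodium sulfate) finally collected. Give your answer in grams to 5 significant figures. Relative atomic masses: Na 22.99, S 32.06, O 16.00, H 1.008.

1928.2 g

Pure H2O = 715.04 × 0.7596 = 543.144 g.
M(H2O) = 2(1.008) + 16.00 = 18.016 g/mol.
M(Na2SO4) = 2(22.99) + 32.06 + 4(16.00) = 142.04 g/mol.
n(H2O) = 543.144 / 18.016 = 30.1479 mol.
Step 1 (H2O:H2SO4 = 1:1): theoretical n(H2SO4) = 30.1479 mol; at 66.68% yield, n(H2SO4) = 20.1026 mol.
Step 2 (H2SO4:Na2SO4 = 1:1): theoretical n(Na2SO4) = 20.1026 mol, so theoretical mass = 20.1026 × 142.04 = 2855.38 g.
At 67.53% yield, actual mass of Na2SO4 = 2855.38 × 0.6753 = 1928.23 g.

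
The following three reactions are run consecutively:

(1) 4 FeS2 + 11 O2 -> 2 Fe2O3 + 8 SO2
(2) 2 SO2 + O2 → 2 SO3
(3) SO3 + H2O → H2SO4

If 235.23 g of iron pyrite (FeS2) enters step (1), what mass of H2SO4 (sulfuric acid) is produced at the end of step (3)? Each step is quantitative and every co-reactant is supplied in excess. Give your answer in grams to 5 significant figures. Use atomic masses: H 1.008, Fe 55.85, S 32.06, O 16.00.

M(FeS2) = 55.85 + 2(32.06) = 119.97 g/mol.
M(H2SO4) = 2(1.008) + 32.06 + 4(16.00) = 98.076 g/mol.
n(FeS2) = 235.23 / 119.97 = 1.96074 mol.
Reaction (1): FeS2→SO2 ratio 4:8 ⇒ n(SO2) = 3.92148 mol.
Reaction (2): SO2→SO3 ratio 2:2 ⇒ n(SO3) = 3.92148 mol.
Reaction (3): SO3→H2SO4 ratio 1:1 ⇒ n(H2SO4) = 3.92148 mol.
Mass of H2SO4 = 3.92148 × 98.076 = 384.603 g.

384.60 g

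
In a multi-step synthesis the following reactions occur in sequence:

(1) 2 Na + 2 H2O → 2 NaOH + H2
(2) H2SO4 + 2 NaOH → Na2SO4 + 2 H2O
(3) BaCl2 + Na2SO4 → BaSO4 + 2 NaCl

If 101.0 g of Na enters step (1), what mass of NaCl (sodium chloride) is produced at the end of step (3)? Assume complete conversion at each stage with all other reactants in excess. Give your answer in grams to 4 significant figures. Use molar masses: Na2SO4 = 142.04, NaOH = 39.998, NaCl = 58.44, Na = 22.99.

n(Na) = 101.0 / 22.99 = 4.3932 mol.
Reaction (1): Na→NaOH ratio 2:2 ⇒ n(NaOH) = 4.3932 mol.
Reaction (2): NaOH→Na2SO4 ratio 2:1 ⇒ n(Na2SO4) = 2.1966 mol.
Reaction (3): Na2SO4→NaCl ratio 1:2 ⇒ n(NaCl) = 4.3932 mol.
Mass of NaCl = 4.3932 × 58.44 = 256.74 g.

256.7 g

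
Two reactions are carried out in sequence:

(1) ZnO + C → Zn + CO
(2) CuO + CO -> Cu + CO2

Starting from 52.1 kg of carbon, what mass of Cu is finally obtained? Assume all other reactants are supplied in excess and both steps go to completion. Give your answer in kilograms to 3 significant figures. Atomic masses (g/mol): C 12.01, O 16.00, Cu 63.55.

276 kg

M(C) = 12.01 g/mol.
M(Cu) = 63.55 g/mol.
52.1 kg = 52100 g.
n(C) = 52100 / 12.01 = 4338 mol.
Step 1 gives a 1:1 ratio of C to CO, so n(CO) = 4338 mol.
In step 2 the CO:Cu ratio is 1:1, so n(Cu) = 4338 mol.
Mass of Cu = 4338 × 63.55 = 275700 g = 276 kg.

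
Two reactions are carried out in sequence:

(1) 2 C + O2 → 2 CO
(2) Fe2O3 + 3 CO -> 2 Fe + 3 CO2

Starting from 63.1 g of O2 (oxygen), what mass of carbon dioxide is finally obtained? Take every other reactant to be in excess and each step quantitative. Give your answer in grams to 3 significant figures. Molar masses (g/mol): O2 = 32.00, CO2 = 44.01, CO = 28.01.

n(O2) = 63.10 / 32.00 = 1.972 mol.
Step 1 gives a 1:2 ratio of O2 to CO, so n(CO) = 3.944 mol.
In step 2 the CO:CO2 ratio is 3:3, so n(CO2) = 3.944 mol.
Mass of CO2 = 3.944 × 44.01 = 173.6 g.

174 g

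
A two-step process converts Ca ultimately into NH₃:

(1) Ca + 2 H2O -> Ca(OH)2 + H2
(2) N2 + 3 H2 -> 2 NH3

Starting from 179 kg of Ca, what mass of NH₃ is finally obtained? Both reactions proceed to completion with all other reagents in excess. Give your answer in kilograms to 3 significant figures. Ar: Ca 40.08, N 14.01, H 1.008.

M(Ca) = 40.08 g/mol.
M(NH3) = 14.01 + 3(1.008) = 17.034 g/mol.
179 kg = 179000 g.
n(Ca) = 179000 / 40.08 = 4466 mol.
Step 1 gives a 1:1 ratio of Ca to H2, so n(H2) = 4466 mol.
In step 2 the H2:NH3 ratio is 3:2, so n(NH3) = 2977 mol.
Mass of NH3 = 2977 × 17.034 = 50720 g = 50.7 kg.

50.7 kg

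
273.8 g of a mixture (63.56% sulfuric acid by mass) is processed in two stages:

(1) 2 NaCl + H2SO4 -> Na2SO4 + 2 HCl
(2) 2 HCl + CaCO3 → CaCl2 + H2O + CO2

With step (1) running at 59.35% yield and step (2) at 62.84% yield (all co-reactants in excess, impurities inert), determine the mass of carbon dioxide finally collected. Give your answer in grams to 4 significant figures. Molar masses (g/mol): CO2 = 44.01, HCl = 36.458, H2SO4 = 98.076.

Pure H2SO4 = 273.8 × 0.6356 = 174.03 g.
n(H2SO4) = 174.03 / 98.076 = 1.7744 mol.
Step 1 (H2SO4:HCl = 1:2): theoretical n(HCl) = 3.5488 mol; at 59.35% yield, n(HCl) = 2.1062 mol.
Step 2 (HCl:CO2 = 2:1): theoretical n(CO2) = 1.0531 mol, so theoretical mass = 1.0531 × 44.01 = 46.348 g.
At 62.84% yield, actual mass of CO2 = 46.348 × 0.6284 = 29.125 g.

29.12 g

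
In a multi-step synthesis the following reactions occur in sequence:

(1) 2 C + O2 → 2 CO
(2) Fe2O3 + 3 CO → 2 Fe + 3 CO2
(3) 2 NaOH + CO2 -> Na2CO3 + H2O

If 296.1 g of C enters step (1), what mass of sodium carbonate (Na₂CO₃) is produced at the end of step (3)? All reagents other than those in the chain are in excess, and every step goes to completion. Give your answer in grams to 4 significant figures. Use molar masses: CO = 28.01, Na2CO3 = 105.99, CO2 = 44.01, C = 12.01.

2613 g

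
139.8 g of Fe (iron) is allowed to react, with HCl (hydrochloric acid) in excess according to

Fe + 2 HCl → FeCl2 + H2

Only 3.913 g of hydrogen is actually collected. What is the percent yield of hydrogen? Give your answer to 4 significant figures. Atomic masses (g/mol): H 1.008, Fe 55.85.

77.54 %

M(Fe) = 55.85 g/mol.
M(H2) = 2(1.008) = 2.016 g/mol.
n(Fe) = 139.80 g / 55.85 g/mol = 2.5031 mol.
From the equation the Fe:H2 mole ratio is 1:1, so n(H2) = 2.5031 × 1/1 = 2.5031 mol.
Mass of H2 = 2.5031 mol × 2.016 g/mol = 5.0463 g.
This is the theoretical yield. Percent yield = 3.913 g / 5.0463 g × 100% = 77.542%.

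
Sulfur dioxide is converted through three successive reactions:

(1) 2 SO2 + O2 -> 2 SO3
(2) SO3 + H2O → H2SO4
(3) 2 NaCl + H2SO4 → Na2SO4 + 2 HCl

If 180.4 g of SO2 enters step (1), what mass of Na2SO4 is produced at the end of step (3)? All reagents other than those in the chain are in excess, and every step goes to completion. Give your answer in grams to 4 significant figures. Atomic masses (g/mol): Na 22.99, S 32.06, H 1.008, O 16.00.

400.0 g

M(SO2) = 32.06 + 2(16.00) = 64.06 g/mol.
M(Na2SO4) = 2(22.99) + 32.06 + 4(16.00) = 142.04 g/mol.
n(SO2) = 180.4 / 64.06 = 2.8161 mol.
Reaction (1): SO2→SO3 ratio 2:2 ⇒ n(SO3) = 2.8161 mol.
Reaction (2): SO3→H2SO4 ratio 1:1 ⇒ n(H2SO4) = 2.8161 mol.
Reaction (3): H2SO4→Na2SO4 ratio 1:1 ⇒ n(Na2SO4) = 2.8161 mol.
Mass of Na2SO4 = 2.8161 × 142.04 = 400.00 g.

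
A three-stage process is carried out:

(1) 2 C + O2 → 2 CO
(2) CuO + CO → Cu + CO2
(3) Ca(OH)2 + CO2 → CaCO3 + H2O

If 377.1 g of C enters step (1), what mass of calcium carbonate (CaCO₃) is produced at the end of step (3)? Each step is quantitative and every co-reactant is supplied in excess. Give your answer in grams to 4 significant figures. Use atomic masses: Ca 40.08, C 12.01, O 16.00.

3143 g

M(C) = 12.01 g/mol.
M(CaCO3) = 40.08 + 12.01 + 3(16.00) = 100.09 g/mol.
n(C) = 377.1 / 12.01 = 31.399 mol.
Reaction (1): C→CO ratio 2:2 ⇒ n(CO) = 31.399 mol.
Reaction (2): CO→CO2 ratio 1:1 ⇒ n(CO2) = 31.399 mol.
Reaction (3): CO2→CaCO3 ratio 1:1 ⇒ n(CaCO3) = 31.399 mol.
Mass of CaCO3 = 31.399 × 100.09 = 3142.7 g.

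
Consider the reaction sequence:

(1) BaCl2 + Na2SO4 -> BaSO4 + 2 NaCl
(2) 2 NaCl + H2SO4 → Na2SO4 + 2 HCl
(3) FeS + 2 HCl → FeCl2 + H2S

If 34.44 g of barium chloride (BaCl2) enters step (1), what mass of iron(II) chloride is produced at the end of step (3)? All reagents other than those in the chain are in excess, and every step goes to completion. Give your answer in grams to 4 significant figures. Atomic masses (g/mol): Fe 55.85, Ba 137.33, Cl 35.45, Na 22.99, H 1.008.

20.96 g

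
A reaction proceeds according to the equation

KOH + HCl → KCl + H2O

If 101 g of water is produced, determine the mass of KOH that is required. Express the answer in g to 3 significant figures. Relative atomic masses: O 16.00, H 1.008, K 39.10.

M(H2O) = 2(1.008) + 16.00 = 18.016 g/mol.
M(KOH) = 39.10 + 16.00 + 1.008 = 56.108 g/mol.
n(H2O) = 101.0 g / 18.016 g/mol = 5.606 mol.
From the equation the H2O:KOH mole ratio is 1:1, so n(KOH) = 5.606 × 1/1 = 5.606 mol.
Mass of KOH = 5.606 mol × 56.108 g/mol = 314.5 g.

315 g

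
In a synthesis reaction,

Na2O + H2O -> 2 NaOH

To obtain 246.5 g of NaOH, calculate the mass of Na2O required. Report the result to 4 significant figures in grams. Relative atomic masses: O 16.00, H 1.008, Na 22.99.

191.0 g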